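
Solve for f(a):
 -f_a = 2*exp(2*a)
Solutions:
 f(a) = C1 - exp(2*a)


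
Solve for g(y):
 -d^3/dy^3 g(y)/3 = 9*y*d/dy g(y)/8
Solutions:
 g(y) = C1 + Integral(C2*airyai(-3*y/2) + C3*airybi(-3*y/2), y)


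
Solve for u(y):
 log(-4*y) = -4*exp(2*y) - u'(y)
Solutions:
 u(y) = C1 - y*log(-y) + y*(1 - 2*log(2)) - 2*exp(2*y)


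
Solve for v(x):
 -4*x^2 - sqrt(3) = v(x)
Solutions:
 v(x) = -4*x^2 - sqrt(3)


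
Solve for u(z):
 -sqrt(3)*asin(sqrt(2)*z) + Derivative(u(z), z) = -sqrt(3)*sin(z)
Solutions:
 u(z) = C1 + sqrt(3)*(z*asin(sqrt(2)*z) + sqrt(2)*sqrt(1 - 2*z^2)/2) + sqrt(3)*cos(z)


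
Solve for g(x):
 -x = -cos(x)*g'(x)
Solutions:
 g(x) = C1 + Integral(x/cos(x), x)


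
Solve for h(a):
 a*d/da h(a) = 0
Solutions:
 h(a) = C1


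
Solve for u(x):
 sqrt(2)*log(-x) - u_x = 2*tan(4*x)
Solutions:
 u(x) = C1 + sqrt(2)*x*(log(-x) - 1) + log(cos(4*x))/2


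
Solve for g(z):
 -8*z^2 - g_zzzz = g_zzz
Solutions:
 g(z) = C1 + C2*z + C3*z^2 + C4*exp(-z) - 2*z^5/15 + 2*z^4/3 - 8*z^3/3


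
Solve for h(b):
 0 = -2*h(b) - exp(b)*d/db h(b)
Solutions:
 h(b) = C1*exp(2*exp(-b))


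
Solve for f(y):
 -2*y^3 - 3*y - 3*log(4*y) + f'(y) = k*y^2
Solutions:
 f(y) = C1 + k*y^3/3 + y^4/2 + 3*y^2/2 + 3*y*log(y) - 3*y + y*log(64)


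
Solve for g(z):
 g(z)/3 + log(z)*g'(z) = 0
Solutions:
 g(z) = C1*exp(-li(z)/3)


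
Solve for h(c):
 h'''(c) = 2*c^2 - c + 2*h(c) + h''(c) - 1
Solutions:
 h(c) = C1*exp(c*(-(3*sqrt(87) + 28)^(1/3) - 1/(3*sqrt(87) + 28)^(1/3) + 2)/6)*sin(sqrt(3)*c*(-(3*sqrt(87) + 28)^(1/3) + (3*sqrt(87) + 28)^(-1/3))/6) + C2*exp(c*(-(3*sqrt(87) + 28)^(1/3) - 1/(3*sqrt(87) + 28)^(1/3) + 2)/6)*cos(sqrt(3)*c*(-(3*sqrt(87) + 28)^(1/3) + (3*sqrt(87) + 28)^(-1/3))/6) + C3*exp(c*((3*sqrt(87) + 28)^(-1/3) + 1 + (3*sqrt(87) + 28)^(1/3))/3) - c^2 + c/2 + 3/2


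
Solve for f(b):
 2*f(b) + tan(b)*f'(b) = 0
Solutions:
 f(b) = C1/sin(b)^2


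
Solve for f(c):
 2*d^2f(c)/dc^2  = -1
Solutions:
 f(c) = C1 + C2*c - c^2/4


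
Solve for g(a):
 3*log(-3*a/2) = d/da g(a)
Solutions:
 g(a) = C1 + 3*a*log(-a) + 3*a*(-1 - log(2) + log(3))


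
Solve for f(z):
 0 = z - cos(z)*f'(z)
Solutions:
 f(z) = C1 + Integral(z/cos(z), z)


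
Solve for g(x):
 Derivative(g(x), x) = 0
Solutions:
 g(x) = C1


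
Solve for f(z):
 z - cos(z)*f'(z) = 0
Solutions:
 f(z) = C1 + Integral(z/cos(z), z)


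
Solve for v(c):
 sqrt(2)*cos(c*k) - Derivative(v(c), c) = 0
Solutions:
 v(c) = C1 + sqrt(2)*sin(c*k)/k


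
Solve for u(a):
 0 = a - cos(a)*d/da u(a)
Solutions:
 u(a) = C1 + Integral(a/cos(a), a)


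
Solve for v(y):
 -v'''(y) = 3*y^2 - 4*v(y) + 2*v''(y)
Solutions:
 v(y) = C1*exp(-y*(2*2^(2/3)/(3*sqrt(57) + 23)^(1/3) + 4 + 2^(1/3)*(3*sqrt(57) + 23)^(1/3))/6)*sin(2^(1/3)*sqrt(3)*y*(-(3*sqrt(57) + 23)^(1/3) + 2*2^(1/3)/(3*sqrt(57) + 23)^(1/3))/6) + C2*exp(-y*(2*2^(2/3)/(3*sqrt(57) + 23)^(1/3) + 4 + 2^(1/3)*(3*sqrt(57) + 23)^(1/3))/6)*cos(2^(1/3)*sqrt(3)*y*(-(3*sqrt(57) + 23)^(1/3) + 2*2^(1/3)/(3*sqrt(57) + 23)^(1/3))/6) + C3*exp(y*(-2 + 2*2^(2/3)/(3*sqrt(57) + 23)^(1/3) + 2^(1/3)*(3*sqrt(57) + 23)^(1/3))/3) + 3*y^2/4 + 3/4


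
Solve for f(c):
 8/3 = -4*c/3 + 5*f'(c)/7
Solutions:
 f(c) = C1 + 14*c^2/15 + 56*c/15


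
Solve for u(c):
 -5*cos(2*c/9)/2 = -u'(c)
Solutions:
 u(c) = C1 + 45*sin(2*c/9)/4


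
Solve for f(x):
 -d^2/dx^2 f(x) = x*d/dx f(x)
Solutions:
 f(x) = C1 + C2*erf(sqrt(2)*x/2)


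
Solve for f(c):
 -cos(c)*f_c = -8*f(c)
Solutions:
 f(c) = C1*(sin(c)^4 + 4*sin(c)^3 + 6*sin(c)^2 + 4*sin(c) + 1)/(sin(c)^4 - 4*sin(c)^3 + 6*sin(c)^2 - 4*sin(c) + 1)


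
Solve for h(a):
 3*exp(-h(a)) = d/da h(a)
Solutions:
 h(a) = log(C1 + 3*a)


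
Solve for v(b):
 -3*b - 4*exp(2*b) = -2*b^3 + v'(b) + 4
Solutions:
 v(b) = C1 + b^4/2 - 3*b^2/2 - 4*b - 2*exp(2*b)


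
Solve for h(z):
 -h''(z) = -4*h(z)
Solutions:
 h(z) = C1*exp(-2*z) + C2*exp(2*z)


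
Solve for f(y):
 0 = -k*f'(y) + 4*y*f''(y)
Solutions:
 f(y) = C1 + y^(re(k)/4 + 1)*(C2*sin(log(y)*Abs(im(k))/4) + C3*cos(log(y)*im(k)/4))


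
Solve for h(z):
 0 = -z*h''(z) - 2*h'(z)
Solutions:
 h(z) = C1 + C2/z


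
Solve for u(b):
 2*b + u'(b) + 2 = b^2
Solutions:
 u(b) = C1 + b^3/3 - b^2 - 2*b


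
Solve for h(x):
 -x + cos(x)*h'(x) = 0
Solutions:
 h(x) = C1 + Integral(x/cos(x), x)


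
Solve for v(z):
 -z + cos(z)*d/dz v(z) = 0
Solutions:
 v(z) = C1 + Integral(z/cos(z), z)


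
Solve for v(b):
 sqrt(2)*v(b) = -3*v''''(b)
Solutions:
 v(b) = (C1*sin(2^(5/8)*3^(3/4)*b/6) + C2*cos(2^(5/8)*3^(3/4)*b/6))*exp(-2^(5/8)*3^(3/4)*b/6) + (C3*sin(2^(5/8)*3^(3/4)*b/6) + C4*cos(2^(5/8)*3^(3/4)*b/6))*exp(2^(5/8)*3^(3/4)*b/6)


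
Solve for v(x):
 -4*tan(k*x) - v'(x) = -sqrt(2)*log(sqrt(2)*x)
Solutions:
 v(x) = C1 + sqrt(2)*x*(log(x) - 1) + sqrt(2)*x*log(2)/2 - 4*Piecewise((-log(cos(k*x))/k, Ne(k, 0)), (0, True))


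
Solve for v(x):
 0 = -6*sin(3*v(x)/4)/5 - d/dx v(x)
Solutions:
 6*x/5 + 2*log(cos(3*v(x)/4) - 1)/3 - 2*log(cos(3*v(x)/4) + 1)/3 = C1


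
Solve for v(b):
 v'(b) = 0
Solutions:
 v(b) = C1


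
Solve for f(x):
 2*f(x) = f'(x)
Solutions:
 f(x) = C1*exp(2*x)


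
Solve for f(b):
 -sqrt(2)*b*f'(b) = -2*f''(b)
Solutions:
 f(b) = C1 + C2*erfi(2^(1/4)*b/2)


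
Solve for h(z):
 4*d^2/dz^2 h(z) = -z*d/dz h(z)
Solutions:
 h(z) = C1 + C2*erf(sqrt(2)*z/4)


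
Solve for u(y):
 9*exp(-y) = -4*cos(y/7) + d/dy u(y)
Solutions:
 u(y) = C1 + 28*sin(y/7) - 9*exp(-y)


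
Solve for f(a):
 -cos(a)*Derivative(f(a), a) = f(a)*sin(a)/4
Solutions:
 f(a) = C1*cos(a)^(1/4)


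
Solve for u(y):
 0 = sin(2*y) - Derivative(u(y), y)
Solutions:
 u(y) = C1 - cos(2*y)/2


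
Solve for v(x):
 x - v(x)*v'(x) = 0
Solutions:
 v(x) = -sqrt(C1 + x^2)
 v(x) = sqrt(C1 + x^2)


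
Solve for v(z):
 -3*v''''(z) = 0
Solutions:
 v(z) = C1 + C2*z + C3*z^2 + C4*z^3


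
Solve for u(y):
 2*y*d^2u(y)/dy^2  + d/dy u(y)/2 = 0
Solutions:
 u(y) = C1 + C2*y^(3/4)


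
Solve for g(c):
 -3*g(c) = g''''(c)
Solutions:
 g(c) = (C1*sin(sqrt(2)*3^(1/4)*c/2) + C2*cos(sqrt(2)*3^(1/4)*c/2))*exp(-sqrt(2)*3^(1/4)*c/2) + (C3*sin(sqrt(2)*3^(1/4)*c/2) + C4*cos(sqrt(2)*3^(1/4)*c/2))*exp(sqrt(2)*3^(1/4)*c/2)


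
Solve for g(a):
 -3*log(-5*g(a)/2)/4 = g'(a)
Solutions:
 4*Integral(1/(log(-_y) - log(2) + log(5)), (_y, g(a)))/3 = C1 - a


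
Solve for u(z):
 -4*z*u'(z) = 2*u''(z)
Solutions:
 u(z) = C1 + C2*erf(z)


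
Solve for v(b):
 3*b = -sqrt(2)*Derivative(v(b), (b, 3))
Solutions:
 v(b) = C1 + C2*b + C3*b^2 - sqrt(2)*b^4/16


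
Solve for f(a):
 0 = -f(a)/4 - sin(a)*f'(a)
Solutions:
 f(a) = C1*(cos(a) + 1)^(1/8)/(cos(a) - 1)^(1/8)


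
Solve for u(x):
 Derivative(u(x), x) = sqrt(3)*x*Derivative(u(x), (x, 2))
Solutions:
 u(x) = C1 + C2*x^(sqrt(3)/3 + 1)


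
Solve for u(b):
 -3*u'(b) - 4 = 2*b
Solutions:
 u(b) = C1 - b^2/3 - 4*b/3


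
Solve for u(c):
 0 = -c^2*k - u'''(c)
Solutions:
 u(c) = C1 + C2*c + C3*c^2 - c^5*k/60


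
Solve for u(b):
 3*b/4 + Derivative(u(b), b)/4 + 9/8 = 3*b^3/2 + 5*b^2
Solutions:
 u(b) = C1 + 3*b^4/2 + 20*b^3/3 - 3*b^2/2 - 9*b/2


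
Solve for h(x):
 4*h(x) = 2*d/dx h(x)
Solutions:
 h(x) = C1*exp(2*x)


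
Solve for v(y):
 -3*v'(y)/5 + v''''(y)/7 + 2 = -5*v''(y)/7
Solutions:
 v(y) = C1 + C2*exp(-y*(-50*90^(1/3)/(189 + sqrt(73221))^(1/3) + 300^(1/3)*(189 + sqrt(73221))^(1/3))/60)*sin(10^(1/3)*3^(1/6)*y*(150/(189 + sqrt(73221))^(1/3) + 10^(1/3)*3^(2/3)*(189 + sqrt(73221))^(1/3))/60) + C3*exp(-y*(-50*90^(1/3)/(189 + sqrt(73221))^(1/3) + 300^(1/3)*(189 + sqrt(73221))^(1/3))/60)*cos(10^(1/3)*3^(1/6)*y*(150/(189 + sqrt(73221))^(1/3) + 10^(1/3)*3^(2/3)*(189 + sqrt(73221))^(1/3))/60) + C4*exp(y*(-50*90^(1/3)/(189 + sqrt(73221))^(1/3) + 300^(1/3)*(189 + sqrt(73221))^(1/3))/30) + 10*y/3


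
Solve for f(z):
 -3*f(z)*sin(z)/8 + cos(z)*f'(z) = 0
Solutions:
 f(z) = C1/cos(z)^(3/8)


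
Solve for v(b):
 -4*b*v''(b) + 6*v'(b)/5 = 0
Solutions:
 v(b) = C1 + C2*b^(13/10)


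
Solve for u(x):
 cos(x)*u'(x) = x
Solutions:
 u(x) = C1 + Integral(x/cos(x), x)


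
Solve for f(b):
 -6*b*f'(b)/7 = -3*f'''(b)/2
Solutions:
 f(b) = C1 + Integral(C2*airyai(14^(2/3)*b/7) + C3*airybi(14^(2/3)*b/7), b)


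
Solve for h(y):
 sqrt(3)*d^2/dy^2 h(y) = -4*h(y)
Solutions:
 h(y) = C1*sin(2*3^(3/4)*y/3) + C2*cos(2*3^(3/4)*y/3)


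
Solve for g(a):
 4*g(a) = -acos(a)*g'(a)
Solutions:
 g(a) = C1*exp(-4*Integral(1/acos(a), a))


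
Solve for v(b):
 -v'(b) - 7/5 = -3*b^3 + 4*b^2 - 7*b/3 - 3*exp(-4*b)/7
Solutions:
 v(b) = C1 + 3*b^4/4 - 4*b^3/3 + 7*b^2/6 - 7*b/5 - 3*exp(-4*b)/28


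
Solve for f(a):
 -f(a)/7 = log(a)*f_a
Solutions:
 f(a) = C1*exp(-li(a)/7)


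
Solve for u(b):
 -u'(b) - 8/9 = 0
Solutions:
 u(b) = C1 - 8*b/9


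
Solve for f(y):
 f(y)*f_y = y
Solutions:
 f(y) = -sqrt(C1 + y^2)
 f(y) = sqrt(C1 + y^2)


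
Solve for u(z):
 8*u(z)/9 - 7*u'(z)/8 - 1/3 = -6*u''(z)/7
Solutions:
 u(z) = (C1*sin(sqrt(64407)*z/288) + C2*cos(sqrt(64407)*z/288))*exp(49*z/96) + 3/8


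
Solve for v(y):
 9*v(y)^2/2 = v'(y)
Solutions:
 v(y) = -2/(C1 + 9*y)


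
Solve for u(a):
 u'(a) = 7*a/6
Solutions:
 u(a) = C1 + 7*a^2/12


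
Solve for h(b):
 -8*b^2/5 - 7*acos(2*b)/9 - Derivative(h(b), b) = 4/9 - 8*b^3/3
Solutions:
 h(b) = C1 + 2*b^4/3 - 8*b^3/15 - 7*b*acos(2*b)/9 - 4*b/9 + 7*sqrt(1 - 4*b^2)/18


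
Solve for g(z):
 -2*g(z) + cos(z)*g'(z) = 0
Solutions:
 g(z) = C1*(sin(z) + 1)/(sin(z) - 1)


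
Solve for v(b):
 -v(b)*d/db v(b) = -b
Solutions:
 v(b) = -sqrt(C1 + b^2)
 v(b) = sqrt(C1 + b^2)


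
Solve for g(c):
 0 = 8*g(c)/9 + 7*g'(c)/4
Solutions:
 g(c) = C1*exp(-32*c/63)


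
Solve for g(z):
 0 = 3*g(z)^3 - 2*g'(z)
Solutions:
 g(z) = -sqrt(-1/(C1 + 3*z))
 g(z) = sqrt(-1/(C1 + 3*z))


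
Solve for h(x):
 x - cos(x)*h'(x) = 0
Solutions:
 h(x) = C1 + Integral(x/cos(x), x)


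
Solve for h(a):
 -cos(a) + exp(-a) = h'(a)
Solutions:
 h(a) = C1 - sin(a) - exp(-a)


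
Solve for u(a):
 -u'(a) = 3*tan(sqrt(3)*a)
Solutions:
 u(a) = C1 + sqrt(3)*log(cos(sqrt(3)*a))


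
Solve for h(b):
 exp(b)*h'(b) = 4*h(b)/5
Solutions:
 h(b) = C1*exp(-4*exp(-b)/5)


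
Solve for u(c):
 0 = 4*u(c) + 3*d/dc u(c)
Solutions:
 u(c) = C1*exp(-4*c/3)


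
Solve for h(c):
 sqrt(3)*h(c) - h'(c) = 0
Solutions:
 h(c) = C1*exp(sqrt(3)*c)


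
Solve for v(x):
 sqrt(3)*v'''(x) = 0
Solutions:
 v(x) = C1 + C2*x + C3*x^2


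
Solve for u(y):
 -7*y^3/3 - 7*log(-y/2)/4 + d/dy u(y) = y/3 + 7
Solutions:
 u(y) = C1 + 7*y^4/12 + y^2/6 + 7*y*log(-y)/4 + 7*y*(3 - log(2))/4


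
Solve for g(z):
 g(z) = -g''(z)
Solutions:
 g(z) = C1*sin(z) + C2*cos(z)


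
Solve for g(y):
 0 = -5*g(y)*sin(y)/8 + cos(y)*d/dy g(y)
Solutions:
 g(y) = C1/cos(y)^(5/8)


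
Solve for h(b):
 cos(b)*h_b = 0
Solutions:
 h(b) = C1


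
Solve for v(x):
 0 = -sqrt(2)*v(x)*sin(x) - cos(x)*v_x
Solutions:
 v(x) = C1*cos(x)^(sqrt(2))


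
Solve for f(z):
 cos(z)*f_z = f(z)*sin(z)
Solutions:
 f(z) = C1/cos(z)


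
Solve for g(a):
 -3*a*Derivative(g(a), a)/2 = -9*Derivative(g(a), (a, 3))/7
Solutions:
 g(a) = C1 + Integral(C2*airyai(6^(2/3)*7^(1/3)*a/6) + C3*airybi(6^(2/3)*7^(1/3)*a/6), a)


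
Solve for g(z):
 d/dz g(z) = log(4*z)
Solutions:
 g(z) = C1 + z*log(z) - z + z*log(4)


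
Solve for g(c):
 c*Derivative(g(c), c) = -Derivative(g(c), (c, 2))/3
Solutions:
 g(c) = C1 + C2*erf(sqrt(6)*c/2)


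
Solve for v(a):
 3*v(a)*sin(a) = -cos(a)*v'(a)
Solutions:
 v(a) = C1*cos(a)^3


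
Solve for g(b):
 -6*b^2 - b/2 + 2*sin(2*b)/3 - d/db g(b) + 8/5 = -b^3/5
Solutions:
 g(b) = C1 + b^4/20 - 2*b^3 - b^2/4 + 8*b/5 - cos(2*b)/3


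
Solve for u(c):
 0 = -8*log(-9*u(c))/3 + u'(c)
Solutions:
 -3*Integral(1/(log(-_y) + 2*log(3)), (_y, u(c)))/8 = C1 - c


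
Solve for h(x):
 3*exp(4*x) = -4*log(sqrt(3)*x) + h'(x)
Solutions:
 h(x) = C1 + 4*x*log(x) + 2*x*(-2 + log(3)) + 3*exp(4*x)/4


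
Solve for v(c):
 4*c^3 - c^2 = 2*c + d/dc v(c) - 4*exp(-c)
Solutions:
 v(c) = C1 + c^4 - c^3/3 - c^2 - 4*exp(-c)


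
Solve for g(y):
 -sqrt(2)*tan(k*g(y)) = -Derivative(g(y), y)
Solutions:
 g(y) = Piecewise((-asin(exp(C1*k + sqrt(2)*k*y))/k + pi/k, Ne(k, 0)), (nan, True))
 g(y) = Piecewise((asin(exp(C1*k + sqrt(2)*k*y))/k, Ne(k, 0)), (nan, True))


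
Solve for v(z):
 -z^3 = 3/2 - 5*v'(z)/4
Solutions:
 v(z) = C1 + z^4/5 + 6*z/5


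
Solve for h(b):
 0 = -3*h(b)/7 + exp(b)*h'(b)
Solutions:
 h(b) = C1*exp(-3*exp(-b)/7)


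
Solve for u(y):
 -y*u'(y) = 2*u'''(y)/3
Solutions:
 u(y) = C1 + Integral(C2*airyai(-2^(2/3)*3^(1/3)*y/2) + C3*airybi(-2^(2/3)*3^(1/3)*y/2), y)


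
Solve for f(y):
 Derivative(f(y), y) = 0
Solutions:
 f(y) = C1


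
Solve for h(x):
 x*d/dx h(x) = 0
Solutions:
 h(x) = C1


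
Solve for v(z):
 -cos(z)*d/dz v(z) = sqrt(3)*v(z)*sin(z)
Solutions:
 v(z) = C1*cos(z)^(sqrt(3))


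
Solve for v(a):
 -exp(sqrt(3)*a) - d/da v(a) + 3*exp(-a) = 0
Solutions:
 v(a) = C1 - sqrt(3)*exp(sqrt(3)*a)/3 - 3*exp(-a)


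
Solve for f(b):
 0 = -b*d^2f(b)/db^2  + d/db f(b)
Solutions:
 f(b) = C1 + C2*b^2


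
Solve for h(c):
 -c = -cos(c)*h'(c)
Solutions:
 h(c) = C1 + Integral(c/cos(c), c)


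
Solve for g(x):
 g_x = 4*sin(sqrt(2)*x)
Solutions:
 g(x) = C1 - 2*sqrt(2)*cos(sqrt(2)*x)


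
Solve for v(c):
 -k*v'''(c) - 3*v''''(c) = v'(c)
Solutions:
 v(c) = C1 + C2*exp(-c*(2*2^(1/3)*k^2/(2*k^3 + sqrt(-4*k^6 + (2*k^3 + 243)^2) + 243)^(1/3) + 2*k + 2^(2/3)*(2*k^3 + sqrt(-4*k^6 + (2*k^3 + 243)^2) + 243)^(1/3))/18) + C3*exp(c*(-8*2^(1/3)*k^2/((-1 + sqrt(3)*I)*(2*k^3 + sqrt(-4*k^6 + (2*k^3 + 243)^2) + 243)^(1/3)) - 4*k + 2^(2/3)*(2*k^3 + sqrt(-4*k^6 + (2*k^3 + 243)^2) + 243)^(1/3) - 2^(2/3)*sqrt(3)*I*(2*k^3 + sqrt(-4*k^6 + (2*k^3 + 243)^2) + 243)^(1/3))/36) + C4*exp(c*(8*2^(1/3)*k^2/((1 + sqrt(3)*I)*(2*k^3 + sqrt(-4*k^6 + (2*k^3 + 243)^2) + 243)^(1/3)) - 4*k + 2^(2/3)*(2*k^3 + sqrt(-4*k^6 + (2*k^3 + 243)^2) + 243)^(1/3) + 2^(2/3)*sqrt(3)*I*(2*k^3 + sqrt(-4*k^6 + (2*k^3 + 243)^2) + 243)^(1/3))/36)


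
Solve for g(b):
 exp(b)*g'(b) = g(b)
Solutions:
 g(b) = C1*exp(-exp(-b))


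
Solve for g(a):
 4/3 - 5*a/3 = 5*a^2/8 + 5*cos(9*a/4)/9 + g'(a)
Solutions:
 g(a) = C1 - 5*a^3/24 - 5*a^2/6 + 4*a/3 - 20*sin(9*a/4)/81


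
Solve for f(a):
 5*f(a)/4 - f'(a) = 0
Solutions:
 f(a) = C1*exp(5*a/4)


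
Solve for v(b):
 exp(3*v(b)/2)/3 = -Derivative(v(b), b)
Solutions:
 v(b) = 2*log(1/(C1 + b))/3 + 2*log(2)/3
 v(b) = 2*log(2^(1/3)*(-1 - sqrt(3)*I)*(1/(C1 + b))^(1/3)/2)
 v(b) = 2*log(2^(1/3)*(-1 + sqrt(3)*I)*(1/(C1 + b))^(1/3)/2)


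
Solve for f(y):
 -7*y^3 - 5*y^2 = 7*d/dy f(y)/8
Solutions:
 f(y) = C1 - 2*y^4 - 40*y^3/21


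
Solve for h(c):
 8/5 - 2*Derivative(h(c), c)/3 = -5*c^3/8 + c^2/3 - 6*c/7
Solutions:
 h(c) = C1 + 15*c^4/64 - c^3/6 + 9*c^2/14 + 12*c/5


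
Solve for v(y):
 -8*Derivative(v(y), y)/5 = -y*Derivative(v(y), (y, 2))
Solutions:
 v(y) = C1 + C2*y^(13/5)


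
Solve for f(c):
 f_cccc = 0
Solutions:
 f(c) = C1 + C2*c + C3*c^2 + C4*c^3


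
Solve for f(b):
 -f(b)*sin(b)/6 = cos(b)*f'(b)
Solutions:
 f(b) = C1*cos(b)^(1/6)


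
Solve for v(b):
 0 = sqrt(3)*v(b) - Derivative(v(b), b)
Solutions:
 v(b) = C1*exp(sqrt(3)*b)


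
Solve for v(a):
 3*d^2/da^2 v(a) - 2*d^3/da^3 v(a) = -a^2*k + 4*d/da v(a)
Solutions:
 v(a) = C1 + a^3*k/12 + 3*a^2*k/16 + a*k/32 + (C2*sin(sqrt(23)*a/4) + C3*cos(sqrt(23)*a/4))*exp(3*a/4)


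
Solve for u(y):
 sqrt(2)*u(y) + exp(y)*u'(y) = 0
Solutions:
 u(y) = C1*exp(sqrt(2)*exp(-y))


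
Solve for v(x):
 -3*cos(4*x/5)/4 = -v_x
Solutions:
 v(x) = C1 + 15*sin(4*x/5)/16


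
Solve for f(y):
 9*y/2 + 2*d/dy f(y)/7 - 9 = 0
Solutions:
 f(y) = C1 - 63*y^2/8 + 63*y/2


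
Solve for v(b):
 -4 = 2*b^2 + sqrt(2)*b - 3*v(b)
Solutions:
 v(b) = 2*b^2/3 + sqrt(2)*b/3 + 4/3


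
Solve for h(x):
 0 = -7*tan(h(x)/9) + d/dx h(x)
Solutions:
 h(x) = -9*asin(C1*exp(7*x/9)) + 9*pi
 h(x) = 9*asin(C1*exp(7*x/9))


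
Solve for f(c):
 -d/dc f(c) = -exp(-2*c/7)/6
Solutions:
 f(c) = C1 - 7*exp(-2*c/7)/12


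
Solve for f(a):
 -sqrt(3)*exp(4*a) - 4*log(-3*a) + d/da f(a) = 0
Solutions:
 f(a) = C1 + 4*a*log(-a) + 4*a*(-1 + log(3)) + sqrt(3)*exp(4*a)/4


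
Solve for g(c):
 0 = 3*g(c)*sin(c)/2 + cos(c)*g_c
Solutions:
 g(c) = C1*cos(c)^(3/2)


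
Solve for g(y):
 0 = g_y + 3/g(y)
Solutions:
 g(y) = -sqrt(C1 - 6*y)
 g(y) = sqrt(C1 - 6*y)


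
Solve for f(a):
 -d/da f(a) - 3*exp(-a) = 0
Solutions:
 f(a) = C1 + 3*exp(-a)


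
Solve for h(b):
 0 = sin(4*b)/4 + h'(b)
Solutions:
 h(b) = C1 + cos(4*b)/16


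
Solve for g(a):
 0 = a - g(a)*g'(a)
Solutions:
 g(a) = -sqrt(C1 + a^2)
 g(a) = sqrt(C1 + a^2)


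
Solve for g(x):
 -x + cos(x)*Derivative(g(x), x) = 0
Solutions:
 g(x) = C1 + Integral(x/cos(x), x)


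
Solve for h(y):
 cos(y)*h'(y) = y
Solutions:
 h(y) = C1 + Integral(y/cos(y), y)


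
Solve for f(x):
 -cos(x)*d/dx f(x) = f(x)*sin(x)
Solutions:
 f(x) = C1*cos(x)


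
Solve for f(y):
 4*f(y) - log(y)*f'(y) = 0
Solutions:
 f(y) = C1*exp(4*li(y))


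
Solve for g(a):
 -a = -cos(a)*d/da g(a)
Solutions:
 g(a) = C1 + Integral(a/cos(a), a)


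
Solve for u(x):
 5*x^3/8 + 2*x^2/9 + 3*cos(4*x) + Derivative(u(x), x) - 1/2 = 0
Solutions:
 u(x) = C1 - 5*x^4/32 - 2*x^3/27 + x/2 - 3*sin(4*x)/4


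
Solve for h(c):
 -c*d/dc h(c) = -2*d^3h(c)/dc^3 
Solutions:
 h(c) = C1 + Integral(C2*airyai(2^(2/3)*c/2) + C3*airybi(2^(2/3)*c/2), c)


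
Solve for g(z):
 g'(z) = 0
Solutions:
 g(z) = C1


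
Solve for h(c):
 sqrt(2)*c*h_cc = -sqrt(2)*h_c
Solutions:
 h(c) = C1 + C2*log(c)


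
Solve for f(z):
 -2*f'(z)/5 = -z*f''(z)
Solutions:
 f(z) = C1 + C2*z^(7/5)


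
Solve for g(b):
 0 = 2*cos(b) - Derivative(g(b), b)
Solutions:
 g(b) = C1 + 2*sin(b)


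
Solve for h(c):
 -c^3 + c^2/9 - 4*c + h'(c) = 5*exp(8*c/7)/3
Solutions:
 h(c) = C1 + c^4/4 - c^3/27 + 2*c^2 + 35*exp(8*c/7)/24


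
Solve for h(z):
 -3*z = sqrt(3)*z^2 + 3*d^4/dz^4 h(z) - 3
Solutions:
 h(z) = C1 + C2*z + C3*z^2 + C4*z^3 - sqrt(3)*z^6/1080 - z^5/120 + z^4/24


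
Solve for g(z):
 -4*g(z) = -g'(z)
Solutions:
 g(z) = C1*exp(4*z)


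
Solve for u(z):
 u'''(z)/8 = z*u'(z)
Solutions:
 u(z) = C1 + Integral(C2*airyai(2*z) + C3*airybi(2*z), z)


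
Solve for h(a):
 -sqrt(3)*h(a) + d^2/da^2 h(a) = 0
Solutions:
 h(a) = C1*exp(-3^(1/4)*a) + C2*exp(3^(1/4)*a)


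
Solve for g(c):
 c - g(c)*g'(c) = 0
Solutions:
 g(c) = -sqrt(C1 + c^2)
 g(c) = sqrt(C1 + c^2)


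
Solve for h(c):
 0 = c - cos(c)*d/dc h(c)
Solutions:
 h(c) = C1 + Integral(c/cos(c), c)


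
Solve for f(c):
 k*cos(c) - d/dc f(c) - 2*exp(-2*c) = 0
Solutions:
 f(c) = C1 + k*sin(c) + exp(-2*c)


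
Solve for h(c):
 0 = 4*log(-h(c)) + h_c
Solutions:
 -li(-h(c)) = C1 - 4*c


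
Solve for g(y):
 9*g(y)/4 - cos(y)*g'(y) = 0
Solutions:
 g(y) = C1*(sin(y) + 1)^(9/8)/(sin(y) - 1)^(9/8)


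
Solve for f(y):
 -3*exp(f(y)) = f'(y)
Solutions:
 f(y) = log(1/(C1 + 3*y))


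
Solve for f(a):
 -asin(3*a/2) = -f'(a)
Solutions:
 f(a) = C1 + a*asin(3*a/2) + sqrt(4 - 9*a^2)/3


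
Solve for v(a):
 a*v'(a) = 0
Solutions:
 v(a) = C1


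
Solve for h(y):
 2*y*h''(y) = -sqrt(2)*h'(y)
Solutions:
 h(y) = C1 + C2*y^(1 - sqrt(2)/2)


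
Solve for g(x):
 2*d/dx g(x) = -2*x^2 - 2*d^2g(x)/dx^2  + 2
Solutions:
 g(x) = C1 + C2*exp(-x) - x^3/3 + x^2 - x


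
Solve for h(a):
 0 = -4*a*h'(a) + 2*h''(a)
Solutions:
 h(a) = C1 + C2*erfi(a)


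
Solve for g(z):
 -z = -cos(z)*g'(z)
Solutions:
 g(z) = C1 + Integral(z/cos(z), z)


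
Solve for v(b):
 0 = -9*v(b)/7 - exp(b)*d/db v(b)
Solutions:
 v(b) = C1*exp(9*exp(-b)/7)


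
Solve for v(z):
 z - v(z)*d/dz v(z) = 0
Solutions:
 v(z) = -sqrt(C1 + z^2)
 v(z) = sqrt(C1 + z^2)


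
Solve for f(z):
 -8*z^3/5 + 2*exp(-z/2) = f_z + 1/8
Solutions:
 f(z) = C1 - 2*z^4/5 - z/8 - 4*exp(-z/2)


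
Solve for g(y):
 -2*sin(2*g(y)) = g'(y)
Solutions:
 g(y) = pi - acos((-C1 - exp(8*y))/(C1 - exp(8*y)))/2
 g(y) = acos((-C1 - exp(8*y))/(C1 - exp(8*y)))/2


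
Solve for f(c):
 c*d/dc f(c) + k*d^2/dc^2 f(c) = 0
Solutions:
 f(c) = C1 + C2*sqrt(k)*erf(sqrt(2)*c*sqrt(1/k)/2)


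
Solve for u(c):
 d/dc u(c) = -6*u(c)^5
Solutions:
 u(c) = -I*(1/(C1 + 24*c))^(1/4)
 u(c) = I*(1/(C1 + 24*c))^(1/4)
 u(c) = -(1/(C1 + 24*c))^(1/4)
 u(c) = (1/(C1 + 24*c))^(1/4)


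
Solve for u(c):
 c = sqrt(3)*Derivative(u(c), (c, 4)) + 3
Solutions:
 u(c) = C1 + C2*c + C3*c^2 + C4*c^3 + sqrt(3)*c^5/360 - sqrt(3)*c^4/24


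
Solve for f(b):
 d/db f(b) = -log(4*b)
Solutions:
 f(b) = C1 - b*log(b) - b*log(4) + b


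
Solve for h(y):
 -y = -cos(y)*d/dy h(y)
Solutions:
 h(y) = C1 + Integral(y/cos(y), y)


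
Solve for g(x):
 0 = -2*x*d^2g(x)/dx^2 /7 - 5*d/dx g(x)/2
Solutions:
 g(x) = C1 + C2/x^(31/4)


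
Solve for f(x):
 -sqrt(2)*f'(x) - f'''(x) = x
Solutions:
 f(x) = C1 + C2*sin(2^(1/4)*x) + C3*cos(2^(1/4)*x) - sqrt(2)*x^2/4


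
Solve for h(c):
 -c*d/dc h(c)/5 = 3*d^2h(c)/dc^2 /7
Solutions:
 h(c) = C1 + C2*erf(sqrt(210)*c/30)


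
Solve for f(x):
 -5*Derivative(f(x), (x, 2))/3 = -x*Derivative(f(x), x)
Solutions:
 f(x) = C1 + C2*erfi(sqrt(30)*x/10)


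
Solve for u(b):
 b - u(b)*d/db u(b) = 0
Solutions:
 u(b) = -sqrt(C1 + b^2)
 u(b) = sqrt(C1 + b^2)


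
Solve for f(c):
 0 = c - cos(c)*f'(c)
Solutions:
 f(c) = C1 + Integral(c/cos(c), c)


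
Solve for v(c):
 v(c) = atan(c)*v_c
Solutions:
 v(c) = C1*exp(Integral(1/atan(c), c))


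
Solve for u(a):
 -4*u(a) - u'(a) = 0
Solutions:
 u(a) = C1*exp(-4*a)


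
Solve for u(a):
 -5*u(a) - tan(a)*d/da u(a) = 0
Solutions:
 u(a) = C1/sin(a)^5


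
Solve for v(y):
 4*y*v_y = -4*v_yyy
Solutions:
 v(y) = C1 + Integral(C2*airyai(-y) + C3*airybi(-y), y)


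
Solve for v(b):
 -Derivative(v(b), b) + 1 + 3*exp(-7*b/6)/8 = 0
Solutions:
 v(b) = C1 + b - 9*exp(-7*b/6)/28


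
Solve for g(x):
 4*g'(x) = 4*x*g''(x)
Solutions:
 g(x) = C1 + C2*x^2


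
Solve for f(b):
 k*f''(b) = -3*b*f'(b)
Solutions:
 f(b) = C1 + C2*sqrt(k)*erf(sqrt(6)*b*sqrt(1/k)/2)


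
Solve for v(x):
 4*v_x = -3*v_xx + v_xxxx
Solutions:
 v(x) = C1 + C2*exp(-x*((sqrt(3) + 2)^(-1/3) + (sqrt(3) + 2)^(1/3))/2)*sin(sqrt(3)*x*(-(sqrt(3) + 2)^(1/3) + (sqrt(3) + 2)^(-1/3))/2) + C3*exp(-x*((sqrt(3) + 2)^(-1/3) + (sqrt(3) + 2)^(1/3))/2)*cos(sqrt(3)*x*(-(sqrt(3) + 2)^(1/3) + (sqrt(3) + 2)^(-1/3))/2) + C4*exp(x*((sqrt(3) + 2)^(-1/3) + (sqrt(3) + 2)^(1/3)))


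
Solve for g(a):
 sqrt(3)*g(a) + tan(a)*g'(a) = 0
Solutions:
 g(a) = C1/sin(a)^(sqrt(3))


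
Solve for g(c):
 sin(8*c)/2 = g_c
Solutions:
 g(c) = C1 - cos(8*c)/16


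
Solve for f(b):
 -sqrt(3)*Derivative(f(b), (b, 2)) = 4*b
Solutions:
 f(b) = C1 + C2*b - 2*sqrt(3)*b^3/9


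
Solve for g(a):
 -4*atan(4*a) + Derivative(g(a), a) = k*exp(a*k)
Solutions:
 g(a) = C1 + 4*a*atan(4*a) + k*Piecewise((exp(a*k)/k, Ne(k, 0)), (a, True)) - log(16*a^2 + 1)/2


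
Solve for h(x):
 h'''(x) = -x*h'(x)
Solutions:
 h(x) = C1 + Integral(C2*airyai(-x) + C3*airybi(-x), x)


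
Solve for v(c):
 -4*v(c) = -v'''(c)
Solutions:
 v(c) = C3*exp(2^(2/3)*c) + (C1*sin(2^(2/3)*sqrt(3)*c/2) + C2*cos(2^(2/3)*sqrt(3)*c/2))*exp(-2^(2/3)*c/2)


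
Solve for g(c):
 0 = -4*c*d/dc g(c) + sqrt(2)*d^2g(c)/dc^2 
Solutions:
 g(c) = C1 + C2*erfi(2^(1/4)*c)


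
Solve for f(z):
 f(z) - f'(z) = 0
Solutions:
 f(z) = C1*exp(z)


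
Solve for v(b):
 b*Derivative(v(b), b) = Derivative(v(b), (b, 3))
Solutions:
 v(b) = C1 + Integral(C2*airyai(b) + C3*airybi(b), b)


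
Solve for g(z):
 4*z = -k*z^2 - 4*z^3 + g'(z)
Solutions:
 g(z) = C1 + k*z^3/3 + z^4 + 2*z^2


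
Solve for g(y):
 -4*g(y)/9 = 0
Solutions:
 g(y) = 0


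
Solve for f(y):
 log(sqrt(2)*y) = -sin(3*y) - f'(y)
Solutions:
 f(y) = C1 - y*log(y) - y*log(2)/2 + y + cos(3*y)/3


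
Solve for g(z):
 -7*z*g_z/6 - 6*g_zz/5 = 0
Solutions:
 g(z) = C1 + C2*erf(sqrt(70)*z/12)


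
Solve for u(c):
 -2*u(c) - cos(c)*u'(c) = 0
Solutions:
 u(c) = C1*(sin(c) - 1)/(sin(c) + 1)


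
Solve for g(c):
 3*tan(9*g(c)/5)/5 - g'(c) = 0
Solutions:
 g(c) = -5*asin(C1*exp(27*c/25))/9 + 5*pi/9
 g(c) = 5*asin(C1*exp(27*c/25))/9


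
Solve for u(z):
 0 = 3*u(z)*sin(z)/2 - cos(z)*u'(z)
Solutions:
 u(z) = C1/cos(z)^(3/2)


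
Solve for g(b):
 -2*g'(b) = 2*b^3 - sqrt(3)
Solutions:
 g(b) = C1 - b^4/4 + sqrt(3)*b/2


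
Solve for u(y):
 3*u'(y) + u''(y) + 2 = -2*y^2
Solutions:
 u(y) = C1 + C2*exp(-3*y) - 2*y^3/9 + 2*y^2/9 - 22*y/27


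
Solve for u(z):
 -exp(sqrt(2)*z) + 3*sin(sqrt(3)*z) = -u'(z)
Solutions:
 u(z) = C1 + sqrt(2)*exp(sqrt(2)*z)/2 + sqrt(3)*cos(sqrt(3)*z)


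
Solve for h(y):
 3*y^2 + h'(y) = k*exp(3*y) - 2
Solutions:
 h(y) = C1 + k*exp(3*y)/3 - y^3 - 2*y


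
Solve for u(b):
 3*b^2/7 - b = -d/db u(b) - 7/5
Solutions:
 u(b) = C1 - b^3/7 + b^2/2 - 7*b/5


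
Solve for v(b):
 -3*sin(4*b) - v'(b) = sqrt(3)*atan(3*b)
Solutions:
 v(b) = C1 - sqrt(3)*(b*atan(3*b) - log(9*b^2 + 1)/6) + 3*cos(4*b)/4


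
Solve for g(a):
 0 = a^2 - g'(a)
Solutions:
 g(a) = C1 + a^3/3


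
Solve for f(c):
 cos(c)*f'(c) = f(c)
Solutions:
 f(c) = C1*sqrt(sin(c) + 1)/sqrt(sin(c) - 1)


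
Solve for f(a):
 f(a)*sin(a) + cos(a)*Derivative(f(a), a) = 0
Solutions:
 f(a) = C1*cos(a)


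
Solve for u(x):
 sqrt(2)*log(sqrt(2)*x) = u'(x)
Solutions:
 u(x) = C1 + sqrt(2)*x*log(x) - sqrt(2)*x + sqrt(2)*x*log(2)/2


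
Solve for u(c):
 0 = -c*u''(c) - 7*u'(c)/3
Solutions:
 u(c) = C1 + C2/c^(4/3)


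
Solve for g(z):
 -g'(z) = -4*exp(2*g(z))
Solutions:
 g(z) = log(-sqrt(-1/(C1 + 4*z))) - log(2)/2
 g(z) = log(-1/(C1 + 4*z))/2 - log(2)/2


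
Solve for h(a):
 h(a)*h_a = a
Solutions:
 h(a) = -sqrt(C1 + a^2)
 h(a) = sqrt(C1 + a^2)


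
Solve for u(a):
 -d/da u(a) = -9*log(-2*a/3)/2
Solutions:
 u(a) = C1 + 9*a*log(-a)/2 + 9*a*(-log(3) - 1 + log(2))/2


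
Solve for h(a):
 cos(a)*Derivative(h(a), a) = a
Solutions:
 h(a) = C1 + Integral(a/cos(a), a)


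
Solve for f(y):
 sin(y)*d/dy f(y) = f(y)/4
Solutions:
 f(y) = C1*(cos(y) - 1)^(1/8)/(cos(y) + 1)^(1/8)


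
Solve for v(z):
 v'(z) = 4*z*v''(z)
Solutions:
 v(z) = C1 + C2*z^(5/4)


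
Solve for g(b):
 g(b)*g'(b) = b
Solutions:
 g(b) = -sqrt(C1 + b^2)
 g(b) = sqrt(C1 + b^2)


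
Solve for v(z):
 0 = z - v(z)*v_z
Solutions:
 v(z) = -sqrt(C1 + z^2)
 v(z) = sqrt(C1 + z^2)


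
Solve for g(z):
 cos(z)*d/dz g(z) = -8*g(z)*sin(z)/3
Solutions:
 g(z) = C1*cos(z)^(8/3)


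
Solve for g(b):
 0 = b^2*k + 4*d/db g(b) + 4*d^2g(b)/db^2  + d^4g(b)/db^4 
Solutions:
 g(b) = C1 + C2*exp(-6^(1/3)*b*(-(9 + sqrt(129))^(1/3) + 2*6^(1/3)/(9 + sqrt(129))^(1/3))/6)*sin(2^(1/3)*3^(1/6)*b*(2^(1/3)/(9 + sqrt(129))^(1/3) + 3^(2/3)*(9 + sqrt(129))^(1/3)/6)) + C3*exp(-6^(1/3)*b*(-(9 + sqrt(129))^(1/3) + 2*6^(1/3)/(9 + sqrt(129))^(1/3))/6)*cos(2^(1/3)*3^(1/6)*b*(2^(1/3)/(9 + sqrt(129))^(1/3) + 3^(2/3)*(9 + sqrt(129))^(1/3)/6)) + C4*exp(6^(1/3)*b*(-(9 + sqrt(129))^(1/3) + 2*6^(1/3)/(9 + sqrt(129))^(1/3))/3) - b^3*k/12 + b^2*k/4 - b*k/2


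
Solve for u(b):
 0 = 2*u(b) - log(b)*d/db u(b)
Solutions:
 u(b) = C1*exp(2*li(b))


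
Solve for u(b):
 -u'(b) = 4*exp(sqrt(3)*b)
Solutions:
 u(b) = C1 - 4*sqrt(3)*exp(sqrt(3)*b)/3


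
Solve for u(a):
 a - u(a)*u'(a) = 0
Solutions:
 u(a) = -sqrt(C1 + a^2)
 u(a) = sqrt(C1 + a^2)


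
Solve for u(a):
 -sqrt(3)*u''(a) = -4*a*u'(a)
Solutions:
 u(a) = C1 + C2*erfi(sqrt(2)*3^(3/4)*a/3)


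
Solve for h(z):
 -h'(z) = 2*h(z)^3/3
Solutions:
 h(z) = -sqrt(6)*sqrt(-1/(C1 - 2*z))/2
 h(z) = sqrt(6)*sqrt(-1/(C1 - 2*z))/2


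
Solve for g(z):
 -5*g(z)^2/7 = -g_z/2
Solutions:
 g(z) = -7/(C1 + 10*z)


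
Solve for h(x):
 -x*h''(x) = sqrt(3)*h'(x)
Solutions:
 h(x) = C1 + C2*x^(1 - sqrt(3))


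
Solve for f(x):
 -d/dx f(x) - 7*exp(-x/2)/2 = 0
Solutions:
 f(x) = C1 + 7*exp(-x/2)


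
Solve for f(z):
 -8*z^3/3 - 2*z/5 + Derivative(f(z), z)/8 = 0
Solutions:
 f(z) = C1 + 16*z^4/3 + 8*z^2/5


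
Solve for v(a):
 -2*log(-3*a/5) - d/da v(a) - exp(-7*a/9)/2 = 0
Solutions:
 v(a) = C1 - 2*a*log(-a) + 2*a*(-log(3) + 1 + log(5)) + 9*exp(-7*a/9)/14


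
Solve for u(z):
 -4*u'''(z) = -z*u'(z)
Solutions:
 u(z) = C1 + Integral(C2*airyai(2^(1/3)*z/2) + C3*airybi(2^(1/3)*z/2), z)


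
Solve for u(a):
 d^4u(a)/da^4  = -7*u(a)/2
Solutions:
 u(a) = (C1*sin(14^(1/4)*a/2) + C2*cos(14^(1/4)*a/2))*exp(-14^(1/4)*a/2) + (C3*sin(14^(1/4)*a/2) + C4*cos(14^(1/4)*a/2))*exp(14^(1/4)*a/2)


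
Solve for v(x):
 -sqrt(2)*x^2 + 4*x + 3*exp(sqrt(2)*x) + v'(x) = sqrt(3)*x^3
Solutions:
 v(x) = C1 + sqrt(3)*x^4/4 + sqrt(2)*x^3/3 - 2*x^2 - 3*sqrt(2)*exp(sqrt(2)*x)/2


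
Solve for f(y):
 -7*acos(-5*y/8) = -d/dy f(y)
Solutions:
 f(y) = C1 + 7*y*acos(-5*y/8) + 7*sqrt(64 - 25*y^2)/5


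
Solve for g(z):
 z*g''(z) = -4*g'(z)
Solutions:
 g(z) = C1 + C2/z^3


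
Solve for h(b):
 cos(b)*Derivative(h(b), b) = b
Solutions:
 h(b) = C1 + Integral(b/cos(b), b)


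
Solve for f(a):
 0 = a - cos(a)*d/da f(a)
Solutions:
 f(a) = C1 + Integral(a/cos(a), a)


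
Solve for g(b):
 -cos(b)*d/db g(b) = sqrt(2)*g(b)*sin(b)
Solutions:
 g(b) = C1*cos(b)^(sqrt(2))


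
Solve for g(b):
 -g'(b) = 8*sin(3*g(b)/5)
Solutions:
 8*b + 5*log(cos(3*g(b)/5) - 1)/6 - 5*log(cos(3*g(b)/5) + 1)/6 = C1


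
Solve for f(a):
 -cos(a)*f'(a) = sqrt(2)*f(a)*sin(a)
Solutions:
 f(a) = C1*cos(a)^(sqrt(2))


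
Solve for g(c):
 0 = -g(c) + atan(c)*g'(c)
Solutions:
 g(c) = C1*exp(Integral(1/atan(c), c))


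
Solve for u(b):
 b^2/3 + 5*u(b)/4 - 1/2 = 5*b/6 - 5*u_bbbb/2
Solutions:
 u(b) = -4*b^2/15 + 2*b/3 + (C1*sin(2^(1/4)*b/2) + C2*cos(2^(1/4)*b/2))*exp(-2^(1/4)*b/2) + (C3*sin(2^(1/4)*b/2) + C4*cos(2^(1/4)*b/2))*exp(2^(1/4)*b/2) + 2/5


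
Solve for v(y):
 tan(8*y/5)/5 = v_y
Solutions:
 v(y) = C1 - log(cos(8*y/5))/8


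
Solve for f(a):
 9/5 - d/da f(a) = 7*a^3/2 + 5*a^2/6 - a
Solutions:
 f(a) = C1 - 7*a^4/8 - 5*a^3/18 + a^2/2 + 9*a/5


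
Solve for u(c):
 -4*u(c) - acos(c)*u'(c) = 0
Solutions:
 u(c) = C1*exp(-4*Integral(1/acos(c), c))


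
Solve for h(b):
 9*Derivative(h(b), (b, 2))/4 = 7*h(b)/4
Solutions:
 h(b) = C1*exp(-sqrt(7)*b/3) + C2*exp(sqrt(7)*b/3)


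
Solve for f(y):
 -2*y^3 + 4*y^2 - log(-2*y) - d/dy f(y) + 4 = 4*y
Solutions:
 f(y) = C1 - y^4/2 + 4*y^3/3 - 2*y^2 - y*log(-y) + y*(5 - log(2))


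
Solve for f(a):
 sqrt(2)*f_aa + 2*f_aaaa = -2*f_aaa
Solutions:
 f(a) = C1 + C2*a + (C3*sin(a*sqrt(-1 + 2*sqrt(2))/2) + C4*cos(a*sqrt(-1 + 2*sqrt(2))/2))*exp(-a/2)


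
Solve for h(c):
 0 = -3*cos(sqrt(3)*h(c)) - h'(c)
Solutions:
 h(c) = sqrt(3)*(pi - asin((exp(2*sqrt(3)*C1) + exp(6*sqrt(3)*c))/(exp(2*sqrt(3)*C1) - exp(6*sqrt(3)*c))))/3
 h(c) = sqrt(3)*asin((exp(2*sqrt(3)*C1) + exp(6*sqrt(3)*c))/(exp(2*sqrt(3)*C1) - exp(6*sqrt(3)*c)))/3


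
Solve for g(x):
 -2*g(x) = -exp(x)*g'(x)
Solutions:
 g(x) = C1*exp(-2*exp(-x))


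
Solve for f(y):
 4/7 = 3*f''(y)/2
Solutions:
 f(y) = C1 + C2*y + 4*y^2/21


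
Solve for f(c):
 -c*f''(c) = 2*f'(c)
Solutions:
 f(c) = C1 + C2/c


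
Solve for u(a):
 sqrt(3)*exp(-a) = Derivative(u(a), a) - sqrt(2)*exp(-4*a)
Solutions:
 u(a) = C1 - sqrt(3)*exp(-a) - sqrt(2)*exp(-4*a)/4


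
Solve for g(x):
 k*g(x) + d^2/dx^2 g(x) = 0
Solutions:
 g(x) = C1*exp(-x*sqrt(-k)) + C2*exp(x*sqrt(-k))


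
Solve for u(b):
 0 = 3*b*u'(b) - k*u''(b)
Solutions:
 u(b) = C1 + C2*erf(sqrt(6)*b*sqrt(-1/k)/2)/sqrt(-1/k)


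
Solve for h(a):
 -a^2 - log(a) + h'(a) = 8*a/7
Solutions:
 h(a) = C1 + a^3/3 + 4*a^2/7 + a*log(a) - a


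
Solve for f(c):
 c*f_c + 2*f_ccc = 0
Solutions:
 f(c) = C1 + Integral(C2*airyai(-2^(2/3)*c/2) + C3*airybi(-2^(2/3)*c/2), c)


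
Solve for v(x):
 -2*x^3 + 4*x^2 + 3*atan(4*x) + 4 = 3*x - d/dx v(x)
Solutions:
 v(x) = C1 + x^4/2 - 4*x^3/3 + 3*x^2/2 - 3*x*atan(4*x) - 4*x + 3*log(16*x^2 + 1)/8


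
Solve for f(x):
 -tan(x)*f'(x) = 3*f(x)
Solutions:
 f(x) = C1/sin(x)^3


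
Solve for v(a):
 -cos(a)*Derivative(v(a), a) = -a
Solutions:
 v(a) = C1 + Integral(a/cos(a), a)


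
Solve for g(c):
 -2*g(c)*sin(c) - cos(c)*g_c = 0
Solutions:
 g(c) = C1*cos(c)^2


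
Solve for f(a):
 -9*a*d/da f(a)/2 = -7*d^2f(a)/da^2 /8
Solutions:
 f(a) = C1 + C2*erfi(3*sqrt(14)*a/7)


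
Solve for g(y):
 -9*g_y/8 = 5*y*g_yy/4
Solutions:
 g(y) = C1 + C2*y^(1/10)


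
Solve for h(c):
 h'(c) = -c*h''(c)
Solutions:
 h(c) = C1 + C2*log(c)


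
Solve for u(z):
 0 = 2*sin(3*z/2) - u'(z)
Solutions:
 u(z) = C1 - 4*cos(3*z/2)/3


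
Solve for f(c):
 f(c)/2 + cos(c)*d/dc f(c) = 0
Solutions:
 f(c) = C1*(sin(c) - 1)^(1/4)/(sin(c) + 1)^(1/4)


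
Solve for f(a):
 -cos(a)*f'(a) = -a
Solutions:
 f(a) = C1 + Integral(a/cos(a), a)


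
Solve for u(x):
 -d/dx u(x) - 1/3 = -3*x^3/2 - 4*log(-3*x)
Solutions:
 u(x) = C1 + 3*x^4/8 + 4*x*log(-x) + x*(-13/3 + 4*log(3))


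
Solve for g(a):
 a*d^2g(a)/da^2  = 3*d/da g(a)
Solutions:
 g(a) = C1 + C2*a^4


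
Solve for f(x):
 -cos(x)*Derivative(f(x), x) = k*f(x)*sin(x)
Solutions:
 f(x) = C1*exp(k*log(cos(x)))


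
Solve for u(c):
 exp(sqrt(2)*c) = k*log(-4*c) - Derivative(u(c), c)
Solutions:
 u(c) = C1 + c*k*log(-c) + c*k*(-1 + 2*log(2)) - sqrt(2)*exp(sqrt(2)*c)/2


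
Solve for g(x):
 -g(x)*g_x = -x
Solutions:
 g(x) = -sqrt(C1 + x^2)
 g(x) = sqrt(C1 + x^2)


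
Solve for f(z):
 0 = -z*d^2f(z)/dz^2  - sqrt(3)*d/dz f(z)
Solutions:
 f(z) = C1 + C2*z^(1 - sqrt(3))


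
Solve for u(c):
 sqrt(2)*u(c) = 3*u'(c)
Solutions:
 u(c) = C1*exp(sqrt(2)*c/3)


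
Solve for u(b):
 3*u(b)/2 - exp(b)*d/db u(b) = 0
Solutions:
 u(b) = C1*exp(-3*exp(-b)/2)


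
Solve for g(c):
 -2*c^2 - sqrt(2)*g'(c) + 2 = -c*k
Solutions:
 g(c) = C1 - sqrt(2)*c^3/3 + sqrt(2)*c^2*k/4 + sqrt(2)*c


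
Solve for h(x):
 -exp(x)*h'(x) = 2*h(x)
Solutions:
 h(x) = C1*exp(2*exp(-x))


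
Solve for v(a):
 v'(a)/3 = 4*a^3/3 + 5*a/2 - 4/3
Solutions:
 v(a) = C1 + a^4 + 15*a^2/4 - 4*a


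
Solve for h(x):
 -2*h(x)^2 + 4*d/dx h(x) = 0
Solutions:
 h(x) = -2/(C1 + x)


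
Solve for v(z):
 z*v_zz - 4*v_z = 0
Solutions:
 v(z) = C1 + C2*z^5


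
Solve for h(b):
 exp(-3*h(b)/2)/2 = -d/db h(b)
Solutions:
 h(b) = 2*log(C1 - 3*b/4)/3
 h(b) = 2*log((-6^(1/3) - 2^(1/3)*3^(5/6)*I)*(C1 - b)^(1/3)/4)
 h(b) = 2*log((-6^(1/3) + 2^(1/3)*3^(5/6)*I)*(C1 - b)^(1/3)/4)


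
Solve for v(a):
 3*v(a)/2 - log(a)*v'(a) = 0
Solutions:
 v(a) = C1*exp(3*li(a)/2)


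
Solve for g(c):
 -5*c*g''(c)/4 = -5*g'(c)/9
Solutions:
 g(c) = C1 + C2*c^(13/9)


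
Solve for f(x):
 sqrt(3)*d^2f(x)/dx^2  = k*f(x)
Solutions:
 f(x) = C1*exp(-3^(3/4)*sqrt(k)*x/3) + C2*exp(3^(3/4)*sqrt(k)*x/3)


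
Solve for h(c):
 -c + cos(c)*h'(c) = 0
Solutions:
 h(c) = C1 + Integral(c/cos(c), c)


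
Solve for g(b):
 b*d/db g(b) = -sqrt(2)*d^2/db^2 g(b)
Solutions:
 g(b) = C1 + C2*erf(2^(1/4)*b/2)


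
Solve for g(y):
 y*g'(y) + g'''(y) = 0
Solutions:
 g(y) = C1 + Integral(C2*airyai(-y) + C3*airybi(-y), y)


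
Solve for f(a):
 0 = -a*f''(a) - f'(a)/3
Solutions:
 f(a) = C1 + C2*a^(2/3)


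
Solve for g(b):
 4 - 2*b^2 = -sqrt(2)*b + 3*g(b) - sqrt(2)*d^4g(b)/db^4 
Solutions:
 g(b) = C1*exp(-2^(7/8)*3^(1/4)*b/2) + C2*exp(2^(7/8)*3^(1/4)*b/2) + C3*sin(2^(7/8)*3^(1/4)*b/2) + C4*cos(2^(7/8)*3^(1/4)*b/2) - 2*b^2/3 + sqrt(2)*b/3 + 4/3


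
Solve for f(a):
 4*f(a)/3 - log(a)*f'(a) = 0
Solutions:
 f(a) = C1*exp(4*li(a)/3)


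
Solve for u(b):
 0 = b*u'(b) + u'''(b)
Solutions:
 u(b) = C1 + Integral(C2*airyai(-b) + C3*airybi(-b), b)


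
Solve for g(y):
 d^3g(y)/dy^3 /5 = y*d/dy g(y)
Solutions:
 g(y) = C1 + Integral(C2*airyai(5^(1/3)*y) + C3*airybi(5^(1/3)*y), y)


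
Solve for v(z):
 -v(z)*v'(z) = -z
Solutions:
 v(z) = -sqrt(C1 + z^2)
 v(z) = sqrt(C1 + z^2)


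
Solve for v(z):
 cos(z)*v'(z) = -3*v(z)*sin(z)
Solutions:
 v(z) = C1*cos(z)^3


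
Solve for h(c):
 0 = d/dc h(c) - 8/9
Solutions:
 h(c) = C1 + 8*c/9


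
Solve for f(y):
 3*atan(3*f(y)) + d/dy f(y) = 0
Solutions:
 Integral(1/atan(3*_y), (_y, f(y))) = C1 - 3*y


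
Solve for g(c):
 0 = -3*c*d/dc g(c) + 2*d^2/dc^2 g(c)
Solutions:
 g(c) = C1 + C2*erfi(sqrt(3)*c/2)


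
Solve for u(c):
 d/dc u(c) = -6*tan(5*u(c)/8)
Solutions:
 u(c) = -8*asin(C1*exp(-15*c/4))/5 + 8*pi/5
 u(c) = 8*asin(C1*exp(-15*c/4))/5


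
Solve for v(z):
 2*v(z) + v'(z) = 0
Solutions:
 v(z) = C1*exp(-2*z)


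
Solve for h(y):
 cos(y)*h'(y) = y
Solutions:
 h(y) = C1 + Integral(y/cos(y), y)


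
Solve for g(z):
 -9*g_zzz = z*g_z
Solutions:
 g(z) = C1 + Integral(C2*airyai(-3^(1/3)*z/3) + C3*airybi(-3^(1/3)*z/3), z)


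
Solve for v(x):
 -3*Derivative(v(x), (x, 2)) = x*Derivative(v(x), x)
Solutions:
 v(x) = C1 + C2*erf(sqrt(6)*x/6)


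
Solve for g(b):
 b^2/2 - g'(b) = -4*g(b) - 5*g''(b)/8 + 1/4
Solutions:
 g(b) = -b^2/8 - b/16 + (C1*sin(12*b/5) + C2*cos(12*b/5))*exp(4*b/5) + 11/128


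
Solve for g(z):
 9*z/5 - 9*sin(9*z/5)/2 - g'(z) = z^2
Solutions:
 g(z) = C1 - z^3/3 + 9*z^2/10 + 5*cos(9*z/5)/2


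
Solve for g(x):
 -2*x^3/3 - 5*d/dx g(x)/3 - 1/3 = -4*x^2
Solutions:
 g(x) = C1 - x^4/10 + 4*x^3/5 - x/5


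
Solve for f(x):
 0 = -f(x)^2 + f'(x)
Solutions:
 f(x) = -1/(C1 + x)


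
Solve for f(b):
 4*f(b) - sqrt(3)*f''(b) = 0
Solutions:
 f(b) = C1*exp(-2*3^(3/4)*b/3) + C2*exp(2*3^(3/4)*b/3)


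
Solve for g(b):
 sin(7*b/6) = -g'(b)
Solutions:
 g(b) = C1 + 6*cos(7*b/6)/7


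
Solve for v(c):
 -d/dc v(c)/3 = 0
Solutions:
 v(c) = C1


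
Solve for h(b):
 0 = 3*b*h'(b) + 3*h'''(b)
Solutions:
 h(b) = C1 + Integral(C2*airyai(-b) + C3*airybi(-b), b)


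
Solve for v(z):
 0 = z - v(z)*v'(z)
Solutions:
 v(z) = -sqrt(C1 + z^2)
 v(z) = sqrt(C1 + z^2)


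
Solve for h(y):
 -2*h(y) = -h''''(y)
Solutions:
 h(y) = C1*exp(-2^(1/4)*y) + C2*exp(2^(1/4)*y) + C3*sin(2^(1/4)*y) + C4*cos(2^(1/4)*y)


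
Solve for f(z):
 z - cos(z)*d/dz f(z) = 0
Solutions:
 f(z) = C1 + Integral(z/cos(z), z)


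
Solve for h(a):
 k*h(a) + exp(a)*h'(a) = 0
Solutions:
 h(a) = C1*exp(k*exp(-a))


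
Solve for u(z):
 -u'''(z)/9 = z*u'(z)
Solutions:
 u(z) = C1 + Integral(C2*airyai(-3^(2/3)*z) + C3*airybi(-3^(2/3)*z), z)


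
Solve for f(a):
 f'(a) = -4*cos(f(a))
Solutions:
 f(a) = pi - asin((C1 + exp(8*a))/(C1 - exp(8*a)))
 f(a) = asin((C1 + exp(8*a))/(C1 - exp(8*a)))


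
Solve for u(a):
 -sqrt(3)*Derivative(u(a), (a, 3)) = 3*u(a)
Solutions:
 u(a) = C3*exp(-3^(1/6)*a) + (C1*sin(3^(2/3)*a/2) + C2*cos(3^(2/3)*a/2))*exp(3^(1/6)*a/2)


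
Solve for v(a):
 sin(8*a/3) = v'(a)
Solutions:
 v(a) = C1 - 3*cos(8*a/3)/8


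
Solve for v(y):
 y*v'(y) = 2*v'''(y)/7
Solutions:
 v(y) = C1 + Integral(C2*airyai(2^(2/3)*7^(1/3)*y/2) + C3*airybi(2^(2/3)*7^(1/3)*y/2), y)
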